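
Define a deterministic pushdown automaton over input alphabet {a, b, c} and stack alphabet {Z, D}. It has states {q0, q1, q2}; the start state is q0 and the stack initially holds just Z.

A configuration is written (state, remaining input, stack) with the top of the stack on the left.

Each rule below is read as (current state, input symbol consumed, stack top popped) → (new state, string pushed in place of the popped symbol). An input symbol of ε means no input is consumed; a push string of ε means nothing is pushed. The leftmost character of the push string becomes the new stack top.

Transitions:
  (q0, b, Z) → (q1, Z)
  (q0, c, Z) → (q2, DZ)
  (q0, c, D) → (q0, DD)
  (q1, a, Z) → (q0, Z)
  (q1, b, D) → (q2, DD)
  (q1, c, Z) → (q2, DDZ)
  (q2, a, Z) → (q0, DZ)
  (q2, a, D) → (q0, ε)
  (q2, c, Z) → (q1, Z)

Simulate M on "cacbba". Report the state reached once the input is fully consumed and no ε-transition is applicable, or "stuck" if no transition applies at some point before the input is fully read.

stuck

(q0, cacbba, Z)
  read c, top Z: go to q2, push DZ → (q2, acbba, DZ)
  read a, top D: go to q0, push ε → (q0, cbba, Z)
  read c, top Z: go to q2, push DZ → (q2, bba, DZ)
No transition for (q2, b, top D); M blocks with input bba remaining.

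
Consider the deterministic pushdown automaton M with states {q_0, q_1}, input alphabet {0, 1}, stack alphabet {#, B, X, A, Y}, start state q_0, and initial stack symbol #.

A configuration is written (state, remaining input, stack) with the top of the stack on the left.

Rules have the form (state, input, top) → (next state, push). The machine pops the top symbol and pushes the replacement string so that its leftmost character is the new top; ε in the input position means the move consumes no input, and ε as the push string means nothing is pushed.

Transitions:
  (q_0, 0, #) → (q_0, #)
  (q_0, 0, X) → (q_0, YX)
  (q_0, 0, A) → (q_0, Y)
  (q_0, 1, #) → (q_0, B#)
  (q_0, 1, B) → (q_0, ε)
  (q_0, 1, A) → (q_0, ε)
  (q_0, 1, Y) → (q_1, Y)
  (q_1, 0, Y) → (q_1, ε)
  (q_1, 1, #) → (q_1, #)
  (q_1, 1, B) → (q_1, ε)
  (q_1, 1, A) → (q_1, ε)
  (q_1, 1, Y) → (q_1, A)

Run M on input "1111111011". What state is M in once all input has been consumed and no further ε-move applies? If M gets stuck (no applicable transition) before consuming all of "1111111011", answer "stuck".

stuck

(q_0, 1111111011, #) ⊢ (q_0, 111111011, B#) ⊢ (q_0, 11111011, #) ⊢ (q_0, 1111011, B#) ⊢ (q_0, 111011, #) ⊢ (q_0, 11011, B#) ⊢ (q_0, 1011, #) ⊢ (q_0, 011, B#)
No transition for (q_0, 0, top B); M blocks with input 011 remaining.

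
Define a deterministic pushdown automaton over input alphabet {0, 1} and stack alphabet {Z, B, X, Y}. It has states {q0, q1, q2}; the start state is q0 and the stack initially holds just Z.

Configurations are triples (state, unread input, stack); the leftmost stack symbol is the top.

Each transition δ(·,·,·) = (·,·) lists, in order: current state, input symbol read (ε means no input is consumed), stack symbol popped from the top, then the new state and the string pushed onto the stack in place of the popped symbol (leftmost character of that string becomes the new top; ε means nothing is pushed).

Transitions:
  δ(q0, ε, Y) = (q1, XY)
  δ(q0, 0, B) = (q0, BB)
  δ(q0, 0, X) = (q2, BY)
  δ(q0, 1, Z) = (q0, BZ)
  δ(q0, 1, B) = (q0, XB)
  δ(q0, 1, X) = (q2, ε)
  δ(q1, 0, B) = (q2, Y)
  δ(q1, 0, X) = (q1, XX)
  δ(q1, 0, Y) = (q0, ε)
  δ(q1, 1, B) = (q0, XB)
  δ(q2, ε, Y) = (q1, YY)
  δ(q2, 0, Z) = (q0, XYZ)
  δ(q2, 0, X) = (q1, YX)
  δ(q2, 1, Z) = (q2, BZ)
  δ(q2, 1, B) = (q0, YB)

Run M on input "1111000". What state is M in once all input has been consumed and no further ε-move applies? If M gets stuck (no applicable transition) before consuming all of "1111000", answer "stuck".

q1

(q0, 1111000, Z) ⊢ (q0, 111000, BZ) ⊢ (q0, 11000, XBZ) ⊢ (q2, 1000, BZ) ⊢ (q0, 000, YBZ) ⊢ (q1, 000, XYBZ) ⊢ (q1, 00, XXYBZ) ⊢ (q1, 0, XXXYBZ) ⊢ (q1, ε, XXXXYBZ)
All input consumed; M is in state q1.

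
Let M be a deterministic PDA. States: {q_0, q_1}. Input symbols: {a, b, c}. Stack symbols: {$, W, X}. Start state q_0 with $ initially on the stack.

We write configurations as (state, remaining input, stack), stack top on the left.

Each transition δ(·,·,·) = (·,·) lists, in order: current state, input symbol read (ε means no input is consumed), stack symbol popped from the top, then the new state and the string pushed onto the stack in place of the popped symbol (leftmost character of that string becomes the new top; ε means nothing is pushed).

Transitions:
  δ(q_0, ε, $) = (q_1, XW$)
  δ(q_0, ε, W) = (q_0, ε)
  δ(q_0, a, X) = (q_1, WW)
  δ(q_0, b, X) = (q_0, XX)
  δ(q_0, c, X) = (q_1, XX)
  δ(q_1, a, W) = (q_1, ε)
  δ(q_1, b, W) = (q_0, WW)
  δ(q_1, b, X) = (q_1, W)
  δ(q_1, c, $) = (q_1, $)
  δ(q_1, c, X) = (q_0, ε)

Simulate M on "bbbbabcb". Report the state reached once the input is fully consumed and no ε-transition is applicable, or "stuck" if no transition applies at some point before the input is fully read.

(q_0, bbbbabcb, $) ⊢ (q_1, bbbbabcb, XW$) ⊢ (q_1, bbbabcb, WW$) ⊢ (q_0, bbabcb, WWW$) ⊢ (q_0, bbabcb, WW$) ⊢ (q_0, bbabcb, W$) ⊢ (q_0, bbabcb, $) ⊢ (q_1, bbabcb, XW$) ⊢ (q_1, babcb, WW$) ⊢ (q_0, abcb, WWW$) ⊢ (q_0, abcb, WW$) ⊢ (q_0, abcb, W$) ⊢ (q_0, abcb, $) ⊢ (q_1, abcb, XW$)
No transition for (q_1, a, top X); M blocks with input abcb remaining.

stuck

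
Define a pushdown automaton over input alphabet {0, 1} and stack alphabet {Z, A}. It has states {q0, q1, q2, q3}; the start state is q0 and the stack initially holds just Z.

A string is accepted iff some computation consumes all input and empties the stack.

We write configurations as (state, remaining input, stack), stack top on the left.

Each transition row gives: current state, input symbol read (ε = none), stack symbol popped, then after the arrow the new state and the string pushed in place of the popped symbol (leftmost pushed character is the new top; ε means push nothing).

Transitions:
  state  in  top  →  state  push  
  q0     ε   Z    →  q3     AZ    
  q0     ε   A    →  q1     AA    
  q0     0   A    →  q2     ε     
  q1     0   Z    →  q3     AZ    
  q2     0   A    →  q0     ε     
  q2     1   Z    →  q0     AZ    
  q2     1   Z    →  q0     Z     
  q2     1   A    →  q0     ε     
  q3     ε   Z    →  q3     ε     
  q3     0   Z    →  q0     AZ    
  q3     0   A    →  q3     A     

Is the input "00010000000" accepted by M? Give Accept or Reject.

Reject

No computation consumes all input and empties the stack.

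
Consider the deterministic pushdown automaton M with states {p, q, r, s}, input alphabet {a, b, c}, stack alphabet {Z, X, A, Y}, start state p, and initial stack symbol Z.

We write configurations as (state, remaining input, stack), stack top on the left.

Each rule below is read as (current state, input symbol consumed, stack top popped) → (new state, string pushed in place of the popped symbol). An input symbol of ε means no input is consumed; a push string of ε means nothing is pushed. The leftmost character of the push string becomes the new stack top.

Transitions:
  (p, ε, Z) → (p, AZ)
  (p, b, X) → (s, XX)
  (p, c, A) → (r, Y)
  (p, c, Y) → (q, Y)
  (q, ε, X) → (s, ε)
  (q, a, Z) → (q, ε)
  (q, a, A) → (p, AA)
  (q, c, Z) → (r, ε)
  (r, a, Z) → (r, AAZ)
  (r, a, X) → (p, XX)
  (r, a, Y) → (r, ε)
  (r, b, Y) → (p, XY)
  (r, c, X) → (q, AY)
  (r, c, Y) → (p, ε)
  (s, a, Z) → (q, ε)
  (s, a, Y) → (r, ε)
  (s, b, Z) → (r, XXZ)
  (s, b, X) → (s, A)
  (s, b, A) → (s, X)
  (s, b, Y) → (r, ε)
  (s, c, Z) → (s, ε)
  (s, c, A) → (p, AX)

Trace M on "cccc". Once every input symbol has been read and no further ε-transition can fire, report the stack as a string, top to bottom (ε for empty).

(p, cccc, Z)
  ε-move, top Z: go to p, push AZ → (p, cccc, AZ)
  read c, top A: go to r, push Y → (r, ccc, YZ)
  read c, top Y: go to p, push ε → (p, cc, Z)
  ε-move, top Z: go to p, push AZ → (p, cc, AZ)
  read c, top A: go to r, push Y → (r, c, YZ)
  read c, top Y: go to p, push ε → (p, ε, Z)
  ε-move, top Z: go to p, push AZ → (p, ε, AZ)
All input consumed in state p with stack AZ.

AZ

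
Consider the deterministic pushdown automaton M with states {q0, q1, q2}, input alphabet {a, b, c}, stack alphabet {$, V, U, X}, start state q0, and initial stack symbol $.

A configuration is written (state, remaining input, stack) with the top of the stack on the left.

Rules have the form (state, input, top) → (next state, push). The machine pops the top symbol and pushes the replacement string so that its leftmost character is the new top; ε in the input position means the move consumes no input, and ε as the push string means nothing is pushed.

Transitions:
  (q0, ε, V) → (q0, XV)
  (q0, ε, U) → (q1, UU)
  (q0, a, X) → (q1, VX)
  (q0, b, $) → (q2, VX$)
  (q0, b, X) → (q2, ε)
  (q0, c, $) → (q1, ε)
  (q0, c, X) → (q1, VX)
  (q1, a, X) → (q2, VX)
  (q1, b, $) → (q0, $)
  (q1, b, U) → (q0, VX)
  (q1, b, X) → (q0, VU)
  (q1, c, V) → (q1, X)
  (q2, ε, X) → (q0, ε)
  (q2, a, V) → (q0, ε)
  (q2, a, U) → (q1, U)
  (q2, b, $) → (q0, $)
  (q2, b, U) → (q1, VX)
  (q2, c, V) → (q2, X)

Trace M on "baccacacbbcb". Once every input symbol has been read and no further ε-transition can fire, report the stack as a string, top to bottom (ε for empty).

(q0, baccacacbbcb, $) ⊢ (q2, accacacbbcb, VX$) ⊢ (q0, ccacacbbcb, X$) ⊢ (q1, cacacbbcb, VX$) ⊢ (q1, acacbbcb, XX$) ⊢ (q2, cacbbcb, VXX$) ⊢ (q2, acbbcb, XXX$) ⊢ (q0, acbbcb, XX$) ⊢ (q1, cbbcb, VXX$) ⊢ (q1, bbcb, XXX$) ⊢ (q0, bcb, VUXX$) ⊢ (q0, bcb, XVUXX$) ⊢ (q2, cb, VUXX$) ⊢ (q2, b, XUXX$) ⊢ (q0, b, UXX$) ⊢ (q1, b, UUXX$) ⊢ (q0, ε, VXUXX$) ⊢ (q0, ε, XVXUXX$)
All input consumed in state q0 with stack XVXUXX$.

XVXUXX$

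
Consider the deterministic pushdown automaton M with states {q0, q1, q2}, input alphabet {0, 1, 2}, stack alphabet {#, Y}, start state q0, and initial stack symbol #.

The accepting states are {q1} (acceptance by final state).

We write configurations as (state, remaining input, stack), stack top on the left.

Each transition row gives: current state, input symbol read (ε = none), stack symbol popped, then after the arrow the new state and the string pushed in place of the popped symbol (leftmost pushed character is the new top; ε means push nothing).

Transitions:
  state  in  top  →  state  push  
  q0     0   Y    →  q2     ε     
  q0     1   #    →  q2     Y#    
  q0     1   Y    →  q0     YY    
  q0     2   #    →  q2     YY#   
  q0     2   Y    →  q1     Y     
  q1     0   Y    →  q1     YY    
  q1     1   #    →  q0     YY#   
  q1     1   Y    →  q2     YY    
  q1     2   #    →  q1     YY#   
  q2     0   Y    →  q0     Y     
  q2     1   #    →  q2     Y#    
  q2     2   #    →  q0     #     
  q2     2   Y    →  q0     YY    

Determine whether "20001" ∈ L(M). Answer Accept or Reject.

Reject

(q0, 20001, #)
  read 2, top #: go to q2, push YY# → (q2, 0001, YY#)
  read 0, top Y: go to q0, push Y → (q0, 001, YY#)
  read 0, top Y: go to q2, push ε → (q2, 01, Y#)
  read 0, top Y: go to q0, push Y → (q0, 1, Y#)
  read 1, top Y: go to q0, push YY → (q0, ε, YY#)
All input consumed; state q0 ∉ F and no further ε-move applies.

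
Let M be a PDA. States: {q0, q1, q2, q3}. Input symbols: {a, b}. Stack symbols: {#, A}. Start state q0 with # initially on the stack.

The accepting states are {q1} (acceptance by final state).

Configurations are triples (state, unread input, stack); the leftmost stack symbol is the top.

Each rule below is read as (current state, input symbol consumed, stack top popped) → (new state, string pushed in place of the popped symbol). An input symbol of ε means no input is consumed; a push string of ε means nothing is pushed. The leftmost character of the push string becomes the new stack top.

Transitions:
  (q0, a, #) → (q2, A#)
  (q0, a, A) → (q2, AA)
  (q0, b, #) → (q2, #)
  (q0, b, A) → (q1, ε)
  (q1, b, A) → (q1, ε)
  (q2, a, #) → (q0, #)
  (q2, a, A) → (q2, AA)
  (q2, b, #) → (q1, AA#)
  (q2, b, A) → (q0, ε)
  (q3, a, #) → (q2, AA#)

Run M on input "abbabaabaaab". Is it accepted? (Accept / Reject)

Reject

No computation consumes all input and reaches a final state.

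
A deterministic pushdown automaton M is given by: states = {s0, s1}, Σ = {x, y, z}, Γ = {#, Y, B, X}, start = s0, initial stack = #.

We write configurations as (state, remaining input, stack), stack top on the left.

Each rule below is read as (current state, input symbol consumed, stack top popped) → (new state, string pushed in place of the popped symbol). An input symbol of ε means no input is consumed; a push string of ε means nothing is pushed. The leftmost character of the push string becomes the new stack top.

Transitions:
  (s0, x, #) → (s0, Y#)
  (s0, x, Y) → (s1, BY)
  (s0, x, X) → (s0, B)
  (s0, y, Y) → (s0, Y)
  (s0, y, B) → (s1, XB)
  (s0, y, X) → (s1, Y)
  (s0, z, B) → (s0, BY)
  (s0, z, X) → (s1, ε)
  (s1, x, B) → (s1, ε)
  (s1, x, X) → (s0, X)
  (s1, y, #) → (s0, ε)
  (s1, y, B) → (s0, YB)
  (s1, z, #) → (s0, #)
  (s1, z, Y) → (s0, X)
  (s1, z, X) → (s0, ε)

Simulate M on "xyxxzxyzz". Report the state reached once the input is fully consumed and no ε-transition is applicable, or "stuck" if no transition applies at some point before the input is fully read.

s0

(s0, xyxxzxyzz, #)
  read x, top #: go to s0, push Y# → (s0, yxxzxyzz, Y#)
  read y, top Y: go to s0, push Y → (s0, xxzxyzz, Y#)
  read x, top Y: go to s1, push BY → (s1, xzxyzz, BY#)
  read x, top B: go to s1, push ε → (s1, zxyzz, Y#)
  read z, top Y: go to s0, push X → (s0, xyzz, X#)
  read x, top X: go to s0, push B → (s0, yzz, B#)
  read y, top B: go to s1, push XB → (s1, zz, XB#)
  read z, top X: go to s0, push ε → (s0, z, B#)
  read z, top B: go to s0, push BY → (s0, ε, BY#)
All input consumed; M is in state s0.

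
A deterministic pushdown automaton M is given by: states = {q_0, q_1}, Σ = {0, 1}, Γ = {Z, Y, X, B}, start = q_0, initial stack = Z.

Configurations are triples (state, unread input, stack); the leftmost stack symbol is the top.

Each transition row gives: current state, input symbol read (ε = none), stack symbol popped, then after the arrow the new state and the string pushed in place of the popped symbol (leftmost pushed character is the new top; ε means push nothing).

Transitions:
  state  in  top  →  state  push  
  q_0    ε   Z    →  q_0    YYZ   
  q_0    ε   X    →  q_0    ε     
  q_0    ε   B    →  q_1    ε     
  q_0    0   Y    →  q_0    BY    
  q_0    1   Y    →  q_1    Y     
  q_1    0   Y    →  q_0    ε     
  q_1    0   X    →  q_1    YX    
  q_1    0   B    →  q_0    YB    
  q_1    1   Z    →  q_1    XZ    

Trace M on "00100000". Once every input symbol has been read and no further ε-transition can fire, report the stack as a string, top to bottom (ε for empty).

YYZ

(q_0, 00100000, Z)
  ε-move, top Z: go to q_0, push YYZ → (q_0, 00100000, YYZ)
  read 0, top Y: go to q_0, push BY → (q_0, 0100000, BYYZ)
  ε-move, top B: go to q_1, push ε → (q_1, 0100000, YYZ)
  read 0, top Y: go to q_0, push ε → (q_0, 100000, YZ)
  read 1, top Y: go to q_1, push Y → (q_1, 00000, YZ)
  read 0, top Y: go to q_0, push ε → (q_0, 0000, Z)
  ε-move, top Z: go to q_0, push YYZ → (q_0, 0000, YYZ)
  read 0, top Y: go to q_0, push BY → (q_0, 000, BYYZ)
  ε-move, top B: go to q_1, push ε → (q_1, 000, YYZ)
  read 0, top Y: go to q_0, push ε → (q_0, 00, YZ)
  read 0, top Y: go to q_0, push BY → (q_0, 0, BYZ)
  ε-move, top B: go to q_1, push ε → (q_1, 0, YZ)
  read 0, top Y: go to q_0, push ε → (q_0, ε, Z)
  ε-move, top Z: go to q_0, push YYZ → (q_0, ε, YYZ)
All input consumed in state q_0 with stack YYZ.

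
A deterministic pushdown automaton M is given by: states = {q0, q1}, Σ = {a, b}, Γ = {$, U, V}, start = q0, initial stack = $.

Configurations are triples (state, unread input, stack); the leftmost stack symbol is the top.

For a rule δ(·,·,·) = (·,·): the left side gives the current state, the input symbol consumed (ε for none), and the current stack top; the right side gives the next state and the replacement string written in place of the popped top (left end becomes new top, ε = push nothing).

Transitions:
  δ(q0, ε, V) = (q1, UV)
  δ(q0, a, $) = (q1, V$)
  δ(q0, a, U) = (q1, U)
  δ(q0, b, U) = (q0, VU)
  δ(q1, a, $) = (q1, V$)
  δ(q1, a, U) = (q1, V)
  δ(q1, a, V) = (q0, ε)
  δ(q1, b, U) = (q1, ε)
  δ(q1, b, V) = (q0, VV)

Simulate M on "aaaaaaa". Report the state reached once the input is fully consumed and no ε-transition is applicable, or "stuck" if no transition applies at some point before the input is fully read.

q1

(q0, aaaaaaa, $)
  read a, top $: go to q1, push V$ → (q1, aaaaaa, V$)
  read a, top V: go to q0, push ε → (q0, aaaaa, $)
  read a, top $: go to q1, push V$ → (q1, aaaa, V$)
  read a, top V: go to q0, push ε → (q0, aaa, $)
  read a, top $: go to q1, push V$ → (q1, aa, V$)
  read a, top V: go to q0, push ε → (q0, a, $)
  read a, top $: go to q1, push V$ → (q1, ε, V$)
All input consumed; M is in state q1.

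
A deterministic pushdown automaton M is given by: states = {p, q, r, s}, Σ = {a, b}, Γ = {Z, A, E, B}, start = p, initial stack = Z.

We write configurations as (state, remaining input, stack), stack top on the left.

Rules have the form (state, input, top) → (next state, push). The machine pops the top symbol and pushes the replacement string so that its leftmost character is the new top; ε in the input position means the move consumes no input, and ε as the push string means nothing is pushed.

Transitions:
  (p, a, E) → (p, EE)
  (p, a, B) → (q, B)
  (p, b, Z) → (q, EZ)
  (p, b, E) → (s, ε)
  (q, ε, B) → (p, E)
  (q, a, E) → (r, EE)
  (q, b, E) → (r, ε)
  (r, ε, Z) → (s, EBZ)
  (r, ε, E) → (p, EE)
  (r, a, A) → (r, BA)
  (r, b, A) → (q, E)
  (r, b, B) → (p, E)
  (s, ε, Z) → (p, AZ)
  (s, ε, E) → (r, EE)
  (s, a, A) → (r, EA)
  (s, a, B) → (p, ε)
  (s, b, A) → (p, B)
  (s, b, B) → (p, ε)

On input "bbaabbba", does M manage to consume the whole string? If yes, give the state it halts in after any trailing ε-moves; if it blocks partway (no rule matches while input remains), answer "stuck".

p

(p, bbaabbba, Z)
  read b, top Z: go to q, push EZ → (q, baabbba, EZ)
  read b, top E: go to r, push ε → (r, aabbba, Z)
  ε-move, top Z: go to s, push EBZ → (s, aabbba, EBZ)
  ε-move, top E: go to r, push EE → (r, aabbba, EEBZ)
  ε-move, top E: go to p, push EE → (p, aabbba, EEEBZ)
  read a, top E: go to p, push EE → (p, abbba, EEEEBZ)
  read a, top E: go to p, push EE → (p, bbba, EEEEEBZ)
  read b, top E: go to s, push ε → (s, bba, EEEEBZ)
  ε-move, top E: go to r, push EE → (r, bba, EEEEEBZ)
  ε-move, top E: go to p, push EE → (p, bba, EEEEEEBZ)
  read b, top E: go to s, push ε → (s, ba, EEEEEBZ)
  ε-move, top E: go to r, push EE → (r, ba, EEEEEEBZ)
  ε-move, top E: go to p, push EE → (p, ba, EEEEEEEBZ)
  read b, top E: go to s, push ε → (s, a, EEEEEEBZ)
  ε-move, top E: go to r, push EE → (r, a, EEEEEEEBZ)
  ε-move, top E: go to p, push EE → (p, a, EEEEEEEEBZ)
  read a, top E: go to p, push EE → (p, ε, EEEEEEEEEBZ)
All input consumed; M is in state p.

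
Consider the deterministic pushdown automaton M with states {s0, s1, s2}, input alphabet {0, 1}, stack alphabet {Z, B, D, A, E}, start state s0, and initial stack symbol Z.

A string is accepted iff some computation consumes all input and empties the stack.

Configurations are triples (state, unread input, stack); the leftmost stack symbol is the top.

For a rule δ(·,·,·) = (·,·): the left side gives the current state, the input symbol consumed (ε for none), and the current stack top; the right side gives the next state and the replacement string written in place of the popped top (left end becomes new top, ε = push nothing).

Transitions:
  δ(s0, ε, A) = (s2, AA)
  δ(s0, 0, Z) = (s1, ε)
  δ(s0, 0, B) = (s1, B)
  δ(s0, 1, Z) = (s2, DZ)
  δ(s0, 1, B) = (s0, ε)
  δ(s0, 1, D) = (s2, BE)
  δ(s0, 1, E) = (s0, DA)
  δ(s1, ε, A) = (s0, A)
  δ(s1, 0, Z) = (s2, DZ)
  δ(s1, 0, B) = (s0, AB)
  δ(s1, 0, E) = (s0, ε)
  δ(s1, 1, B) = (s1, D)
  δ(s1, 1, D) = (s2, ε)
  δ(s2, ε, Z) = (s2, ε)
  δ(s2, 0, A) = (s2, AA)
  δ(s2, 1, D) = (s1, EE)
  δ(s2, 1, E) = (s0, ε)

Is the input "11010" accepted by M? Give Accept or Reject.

Reject

(s0, 11010, Z) ⊢ (s2, 1010, DZ) ⊢ (s1, 010, EEZ) ⊢ (s0, 10, EZ) ⊢ (s0, 0, DAZ)
No transition applies at (s0, 0, DAZ); input not fully consumed.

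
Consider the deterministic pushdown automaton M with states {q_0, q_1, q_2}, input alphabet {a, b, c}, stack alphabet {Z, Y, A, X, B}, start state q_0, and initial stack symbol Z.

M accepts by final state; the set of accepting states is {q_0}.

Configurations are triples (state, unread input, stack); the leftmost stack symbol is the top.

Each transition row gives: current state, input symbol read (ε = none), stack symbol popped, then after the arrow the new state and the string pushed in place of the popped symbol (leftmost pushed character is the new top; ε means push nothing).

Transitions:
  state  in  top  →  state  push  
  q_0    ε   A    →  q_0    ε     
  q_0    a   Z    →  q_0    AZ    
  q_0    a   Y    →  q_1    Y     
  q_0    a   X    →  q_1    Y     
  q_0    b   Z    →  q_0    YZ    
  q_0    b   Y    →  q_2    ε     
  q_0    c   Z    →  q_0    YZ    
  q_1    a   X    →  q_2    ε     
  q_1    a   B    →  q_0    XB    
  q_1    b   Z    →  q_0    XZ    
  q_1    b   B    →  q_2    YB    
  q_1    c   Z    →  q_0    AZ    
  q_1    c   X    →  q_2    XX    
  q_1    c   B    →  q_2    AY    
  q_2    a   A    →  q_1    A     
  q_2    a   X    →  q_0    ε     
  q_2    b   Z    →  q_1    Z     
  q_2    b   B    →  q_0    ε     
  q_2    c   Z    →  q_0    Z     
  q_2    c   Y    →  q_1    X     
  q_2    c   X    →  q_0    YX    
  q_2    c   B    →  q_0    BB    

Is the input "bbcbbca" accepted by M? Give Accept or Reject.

(q_0, bbcbbca, Z) ⊢ (q_0, bcbbca, YZ) ⊢ (q_2, cbbca, Z) ⊢ (q_0, bbca, Z) ⊢ (q_0, bca, YZ) ⊢ (q_2, ca, Z) ⊢ (q_0, a, Z) ⊢ (q_0, ε, AZ)
All input consumed; state q_0 ∈ F.

Accept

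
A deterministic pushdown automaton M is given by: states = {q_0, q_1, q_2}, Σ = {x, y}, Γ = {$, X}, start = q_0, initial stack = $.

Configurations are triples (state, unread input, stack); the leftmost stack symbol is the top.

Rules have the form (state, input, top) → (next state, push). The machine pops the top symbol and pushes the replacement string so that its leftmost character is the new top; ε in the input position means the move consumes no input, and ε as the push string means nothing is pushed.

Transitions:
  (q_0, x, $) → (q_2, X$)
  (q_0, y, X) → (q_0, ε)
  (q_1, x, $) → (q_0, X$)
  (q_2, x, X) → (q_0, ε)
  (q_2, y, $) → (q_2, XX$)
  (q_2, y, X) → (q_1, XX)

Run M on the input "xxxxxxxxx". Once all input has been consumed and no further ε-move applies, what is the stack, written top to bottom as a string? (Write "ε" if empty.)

X$

(q_0, xxxxxxxxx, $)
  read x, top $: go to q_2, push X$ → (q_2, xxxxxxxx, X$)
  read x, top X: go to q_0, push ε → (q_0, xxxxxxx, $)
  read x, top $: go to q_2, push X$ → (q_2, xxxxxx, X$)
  read x, top X: go to q_0, push ε → (q_0, xxxxx, $)
  read x, top $: go to q_2, push X$ → (q_2, xxxx, X$)
  read x, top X: go to q_0, push ε → (q_0, xxx, $)
  read x, top $: go to q_2, push X$ → (q_2, xx, X$)
  read x, top X: go to q_0, push ε → (q_0, x, $)
  read x, top $: go to q_2, push X$ → (q_2, ε, X$)
All input consumed in state q_2 with stack X$.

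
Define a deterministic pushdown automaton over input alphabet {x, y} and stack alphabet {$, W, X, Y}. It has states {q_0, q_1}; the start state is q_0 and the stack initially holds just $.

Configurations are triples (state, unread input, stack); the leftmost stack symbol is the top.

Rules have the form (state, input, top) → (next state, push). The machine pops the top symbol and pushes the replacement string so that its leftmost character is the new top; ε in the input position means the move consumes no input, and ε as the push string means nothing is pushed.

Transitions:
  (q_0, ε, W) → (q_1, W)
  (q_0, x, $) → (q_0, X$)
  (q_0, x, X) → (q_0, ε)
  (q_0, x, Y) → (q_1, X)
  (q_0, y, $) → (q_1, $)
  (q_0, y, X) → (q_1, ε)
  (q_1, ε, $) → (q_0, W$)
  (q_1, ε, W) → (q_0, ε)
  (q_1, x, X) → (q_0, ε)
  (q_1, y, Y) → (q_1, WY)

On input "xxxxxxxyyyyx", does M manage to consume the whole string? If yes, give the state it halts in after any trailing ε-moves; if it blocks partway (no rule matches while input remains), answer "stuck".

q_0

(q_0, xxxxxxxyyyyx, $) ⊢ (q_0, xxxxxxyyyyx, X$) ⊢ (q_0, xxxxxyyyyx, $) ⊢ (q_0, xxxxyyyyx, X$) ⊢ (q_0, xxxyyyyx, $) ⊢ (q_0, xxyyyyx, X$) ⊢ (q_0, xyyyyx, $) ⊢ (q_0, yyyyx, X$) ⊢ (q_1, yyyx, $) ⊢ (q_0, yyyx, W$) ⊢ (q_1, yyyx, W$) ⊢ (q_0, yyyx, $) ⊢ (q_1, yyx, $) ⊢ (q_0, yyx, W$) ⊢ (q_1, yyx, W$) ⊢ (q_0, yyx, $) ⊢ (q_1, yx, $) ⊢ (q_0, yx, W$) ⊢ (q_1, yx, W$) ⊢ (q_0, yx, $) ⊢ (q_1, x, $) ⊢ (q_0, x, W$) ⊢ (q_1, x, W$) ⊢ (q_0, x, $) ⊢ (q_0, ε, X$)
All input consumed; M is in state q_0.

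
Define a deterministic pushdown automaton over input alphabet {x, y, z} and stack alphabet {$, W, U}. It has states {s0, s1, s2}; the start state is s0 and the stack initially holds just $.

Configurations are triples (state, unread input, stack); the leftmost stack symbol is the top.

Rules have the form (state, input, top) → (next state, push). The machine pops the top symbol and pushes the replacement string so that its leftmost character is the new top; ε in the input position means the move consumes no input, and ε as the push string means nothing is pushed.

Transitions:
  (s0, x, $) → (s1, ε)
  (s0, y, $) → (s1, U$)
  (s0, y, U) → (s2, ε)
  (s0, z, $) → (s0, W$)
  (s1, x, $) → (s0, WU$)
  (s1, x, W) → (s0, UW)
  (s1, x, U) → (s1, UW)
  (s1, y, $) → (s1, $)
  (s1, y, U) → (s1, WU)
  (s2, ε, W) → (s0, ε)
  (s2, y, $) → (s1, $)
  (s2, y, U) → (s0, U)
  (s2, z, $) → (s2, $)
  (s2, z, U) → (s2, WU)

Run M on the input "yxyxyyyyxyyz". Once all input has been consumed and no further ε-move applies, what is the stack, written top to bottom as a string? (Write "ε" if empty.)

(s0, yxyxyyyyxyyz, $)
  read y, top $: go to s1, push U$ → (s1, xyxyyyyxyyz, U$)
  read x, top U: go to s1, push UW → (s1, yxyyyyxyyz, UW$)
  read y, top U: go to s1, push WU → (s1, xyyyyxyyz, WUW$)
  read x, top W: go to s0, push UW → (s0, yyyyxyyz, UWUW$)
  read y, top U: go to s2, push ε → (s2, yyyxyyz, WUW$)
  ε-move, top W: go to s0, push ε → (s0, yyyxyyz, UW$)
  read y, top U: go to s2, push ε → (s2, yyxyyz, W$)
  ε-move, top W: go to s0, push ε → (s0, yyxyyz, $)
  read y, top $: go to s1, push U$ → (s1, yxyyz, U$)
  read y, top U: go to s1, push WU → (s1, xyyz, WU$)
  read x, top W: go to s0, push UW → (s0, yyz, UWU$)
  read y, top U: go to s2, push ε → (s2, yz, WU$)
  ε-move, top W: go to s0, push ε → (s0, yz, U$)
  read y, top U: go to s2, push ε → (s2, z, $)
  read z, top $: go to s2, push $ → (s2, ε, $)
All input consumed in state s2 with stack $.

$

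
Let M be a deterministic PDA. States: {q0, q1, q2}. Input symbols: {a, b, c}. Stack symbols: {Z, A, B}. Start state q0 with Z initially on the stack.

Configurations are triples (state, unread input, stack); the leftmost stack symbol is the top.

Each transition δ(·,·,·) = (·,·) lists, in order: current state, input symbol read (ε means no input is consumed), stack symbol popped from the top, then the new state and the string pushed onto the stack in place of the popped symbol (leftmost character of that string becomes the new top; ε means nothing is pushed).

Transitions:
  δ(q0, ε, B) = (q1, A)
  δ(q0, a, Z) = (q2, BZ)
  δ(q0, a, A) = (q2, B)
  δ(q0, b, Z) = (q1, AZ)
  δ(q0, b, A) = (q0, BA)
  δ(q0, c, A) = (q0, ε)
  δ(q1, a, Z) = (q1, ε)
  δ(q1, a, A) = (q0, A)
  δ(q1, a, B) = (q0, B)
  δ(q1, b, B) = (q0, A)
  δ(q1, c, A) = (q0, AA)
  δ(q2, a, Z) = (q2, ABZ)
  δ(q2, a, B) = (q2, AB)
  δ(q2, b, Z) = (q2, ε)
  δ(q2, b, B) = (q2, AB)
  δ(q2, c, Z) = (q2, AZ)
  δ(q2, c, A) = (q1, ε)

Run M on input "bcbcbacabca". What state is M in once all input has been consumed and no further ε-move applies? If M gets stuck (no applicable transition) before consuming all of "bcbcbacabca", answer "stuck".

q1

(q0, bcbcbacabca, Z) ⊢ (q1, cbcbacabca, AZ) ⊢ (q0, bcbacabca, AAZ) ⊢ (q0, cbacabca, BAAZ) ⊢ (q1, cbacabca, AAAZ) ⊢ (q0, bacabca, AAAAZ) ⊢ (q0, acabca, BAAAAZ) ⊢ (q1, acabca, AAAAAZ) ⊢ (q0, cabca, AAAAAZ) ⊢ (q0, abca, AAAAZ) ⊢ (q2, bca, BAAAZ) ⊢ (q2, ca, ABAAAZ) ⊢ (q1, a, BAAAZ) ⊢ (q0, ε, BAAAZ) ⊢ (q1, ε, AAAAZ)
All input consumed; M is in state q1.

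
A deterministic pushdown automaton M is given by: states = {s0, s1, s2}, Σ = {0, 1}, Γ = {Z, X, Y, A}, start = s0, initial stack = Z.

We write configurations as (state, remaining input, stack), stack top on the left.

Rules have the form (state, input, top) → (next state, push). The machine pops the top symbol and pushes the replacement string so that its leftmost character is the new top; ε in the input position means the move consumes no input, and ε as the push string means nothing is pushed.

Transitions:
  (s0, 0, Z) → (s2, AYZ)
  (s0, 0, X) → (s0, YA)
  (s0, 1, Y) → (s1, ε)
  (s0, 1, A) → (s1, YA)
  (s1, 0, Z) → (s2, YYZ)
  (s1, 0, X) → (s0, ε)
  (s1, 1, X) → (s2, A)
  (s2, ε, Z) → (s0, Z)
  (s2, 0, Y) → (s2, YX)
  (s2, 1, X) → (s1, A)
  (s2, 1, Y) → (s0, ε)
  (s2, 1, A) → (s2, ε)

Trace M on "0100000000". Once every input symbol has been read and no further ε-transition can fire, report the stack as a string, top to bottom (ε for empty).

(s0, 0100000000, Z) ⊢ (s2, 100000000, AYZ) ⊢ (s2, 00000000, YZ) ⊢ (s2, 0000000, YXZ) ⊢ (s2, 000000, YXXZ) ⊢ (s2, 00000, YXXXZ) ⊢ (s2, 0000, YXXXXZ) ⊢ (s2, 000, YXXXXXZ) ⊢ (s2, 00, YXXXXXXZ) ⊢ (s2, 0, YXXXXXXXZ) ⊢ (s2, ε, YXXXXXXXXZ)
All input consumed in state s2 with stack YXXXXXXXXZ.

YXXXXXXXXZ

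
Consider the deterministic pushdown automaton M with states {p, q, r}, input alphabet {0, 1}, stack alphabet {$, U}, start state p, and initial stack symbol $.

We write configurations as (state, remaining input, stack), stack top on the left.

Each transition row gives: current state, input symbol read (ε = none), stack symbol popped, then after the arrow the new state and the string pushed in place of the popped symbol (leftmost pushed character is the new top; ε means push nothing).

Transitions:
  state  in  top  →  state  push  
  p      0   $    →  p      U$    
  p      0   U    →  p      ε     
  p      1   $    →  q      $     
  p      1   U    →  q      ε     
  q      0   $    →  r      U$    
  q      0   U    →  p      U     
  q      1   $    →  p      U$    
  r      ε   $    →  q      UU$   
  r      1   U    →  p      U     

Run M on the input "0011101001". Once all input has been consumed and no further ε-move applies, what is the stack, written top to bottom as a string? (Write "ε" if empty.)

$

(p, 0011101001, $) ⊢ (p, 011101001, U$) ⊢ (p, 11101001, $) ⊢ (q, 1101001, $) ⊢ (p, 101001, U$) ⊢ (q, 01001, $) ⊢ (r, 1001, U$) ⊢ (p, 001, U$) ⊢ (p, 01, $) ⊢ (p, 1, U$) ⊢ (q, ε, $)
All input consumed in state q with stack $.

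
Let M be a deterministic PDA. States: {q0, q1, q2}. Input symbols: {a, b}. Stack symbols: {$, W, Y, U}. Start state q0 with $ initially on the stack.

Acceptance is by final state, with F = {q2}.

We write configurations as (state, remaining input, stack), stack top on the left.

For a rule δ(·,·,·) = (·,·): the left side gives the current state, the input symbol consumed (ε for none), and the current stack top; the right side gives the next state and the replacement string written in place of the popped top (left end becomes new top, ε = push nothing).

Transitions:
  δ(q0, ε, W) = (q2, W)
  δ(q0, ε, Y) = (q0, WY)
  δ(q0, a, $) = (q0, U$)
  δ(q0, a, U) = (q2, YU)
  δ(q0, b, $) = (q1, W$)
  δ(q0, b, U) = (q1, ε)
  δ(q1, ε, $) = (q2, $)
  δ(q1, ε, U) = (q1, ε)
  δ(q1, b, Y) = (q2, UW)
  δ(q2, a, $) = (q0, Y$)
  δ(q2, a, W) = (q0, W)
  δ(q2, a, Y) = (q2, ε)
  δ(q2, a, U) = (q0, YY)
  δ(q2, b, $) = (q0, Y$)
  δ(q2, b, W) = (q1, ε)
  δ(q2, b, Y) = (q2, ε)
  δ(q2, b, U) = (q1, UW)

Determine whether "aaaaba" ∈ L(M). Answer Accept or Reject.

Reject

(q0, aaaaba, $)
  read a, top $: go to q0, push U$ → (q0, aaaba, U$)
  read a, top U: go to q2, push YU → (q2, aaba, YU$)
  read a, top Y: go to q2, push ε → (q2, aba, U$)
  read a, top U: go to q0, push YY → (q0, ba, YY$)
  ε-move, top Y: go to q0, push WY → (q0, ba, WYY$)
  ε-move, top W: go to q2, push W → (q2, ba, WYY$)
  read b, top W: go to q1, push ε → (q1, a, YY$)
No transition applies at (q1, a, YY$); input not fully consumed.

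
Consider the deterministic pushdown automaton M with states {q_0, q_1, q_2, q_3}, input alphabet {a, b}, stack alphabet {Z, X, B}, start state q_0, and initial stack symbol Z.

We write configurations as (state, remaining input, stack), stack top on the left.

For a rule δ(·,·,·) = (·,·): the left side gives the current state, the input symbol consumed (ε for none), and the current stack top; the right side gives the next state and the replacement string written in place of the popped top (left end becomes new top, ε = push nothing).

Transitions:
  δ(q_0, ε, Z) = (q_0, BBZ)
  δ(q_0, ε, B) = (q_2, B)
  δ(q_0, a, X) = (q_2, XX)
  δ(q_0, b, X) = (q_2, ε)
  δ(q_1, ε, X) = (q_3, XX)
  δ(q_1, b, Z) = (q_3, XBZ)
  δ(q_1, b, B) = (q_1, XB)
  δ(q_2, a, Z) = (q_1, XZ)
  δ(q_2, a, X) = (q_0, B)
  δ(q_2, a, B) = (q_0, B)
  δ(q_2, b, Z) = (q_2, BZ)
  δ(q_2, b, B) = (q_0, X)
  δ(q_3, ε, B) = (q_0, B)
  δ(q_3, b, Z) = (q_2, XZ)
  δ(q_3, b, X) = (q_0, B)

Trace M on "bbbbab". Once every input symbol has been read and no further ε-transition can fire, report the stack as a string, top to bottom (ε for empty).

(q_0, bbbbab, Z)
  ε-move, top Z: go to q_0, push BBZ → (q_0, bbbbab, BBZ)
  ε-move, top B: go to q_2, push B → (q_2, bbbbab, BBZ)
  read b, top B: go to q_0, push X → (q_0, bbbab, XBZ)
  read b, top X: go to q_2, push ε → (q_2, bbab, BZ)
  read b, top B: go to q_0, push X → (q_0, bab, XZ)
  read b, top X: go to q_2, push ε → (q_2, ab, Z)
  read a, top Z: go to q_1, push XZ → (q_1, b, XZ)
  ε-move, top X: go to q_3, push XX → (q_3, b, XXZ)
  read b, top X: go to q_0, push B → (q_0, ε, BXZ)
  ε-move, top B: go to q_2, push B → (q_2, ε, BXZ)
All input consumed in state q_2 with stack BXZ.

BXZ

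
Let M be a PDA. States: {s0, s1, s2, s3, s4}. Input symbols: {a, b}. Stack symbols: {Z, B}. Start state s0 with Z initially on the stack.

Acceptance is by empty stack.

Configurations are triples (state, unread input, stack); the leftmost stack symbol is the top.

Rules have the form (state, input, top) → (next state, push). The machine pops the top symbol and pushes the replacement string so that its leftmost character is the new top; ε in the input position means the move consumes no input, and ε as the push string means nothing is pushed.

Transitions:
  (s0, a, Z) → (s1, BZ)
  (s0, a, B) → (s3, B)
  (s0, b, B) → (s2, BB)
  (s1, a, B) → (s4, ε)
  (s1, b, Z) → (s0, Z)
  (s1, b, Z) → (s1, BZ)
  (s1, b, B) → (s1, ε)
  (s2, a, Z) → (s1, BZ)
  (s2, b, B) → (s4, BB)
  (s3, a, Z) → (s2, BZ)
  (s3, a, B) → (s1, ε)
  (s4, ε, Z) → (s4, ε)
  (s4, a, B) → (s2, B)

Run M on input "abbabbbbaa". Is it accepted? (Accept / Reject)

One accepting computation: (s0, abbabbbbaa, Z) ⊢ (s1, bbabbbbaa, BZ) ⊢ (s1, babbbbaa, Z) ⊢ (s0, abbbbaa, Z) ⊢ (s1, bbbbaa, BZ) ⊢ (s1, bbbaa, Z) ⊢ (s1, bbaa, BZ) ⊢ (s1, baa, Z) ⊢ (s0, aa, Z) ⊢ (s1, a, BZ) ⊢ (s4, ε, Z) ⊢ (s4, ε, ε)
All input consumed and the stack is empty.

Accept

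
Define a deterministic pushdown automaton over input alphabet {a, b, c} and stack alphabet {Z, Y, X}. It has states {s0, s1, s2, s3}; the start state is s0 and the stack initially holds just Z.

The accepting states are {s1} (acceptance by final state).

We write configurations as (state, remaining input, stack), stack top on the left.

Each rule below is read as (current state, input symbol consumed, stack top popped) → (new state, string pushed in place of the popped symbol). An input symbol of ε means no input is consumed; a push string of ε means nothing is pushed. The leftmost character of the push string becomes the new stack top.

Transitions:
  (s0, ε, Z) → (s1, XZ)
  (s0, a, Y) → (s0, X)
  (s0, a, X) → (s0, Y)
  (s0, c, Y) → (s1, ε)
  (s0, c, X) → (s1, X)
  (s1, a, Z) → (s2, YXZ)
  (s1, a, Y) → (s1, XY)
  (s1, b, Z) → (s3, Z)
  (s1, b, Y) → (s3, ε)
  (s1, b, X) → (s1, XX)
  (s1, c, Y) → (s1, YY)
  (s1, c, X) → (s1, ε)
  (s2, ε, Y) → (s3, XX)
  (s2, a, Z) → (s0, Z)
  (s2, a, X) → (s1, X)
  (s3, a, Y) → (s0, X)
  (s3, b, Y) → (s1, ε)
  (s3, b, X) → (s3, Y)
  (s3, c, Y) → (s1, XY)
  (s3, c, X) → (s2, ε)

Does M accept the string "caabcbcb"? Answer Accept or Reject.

(s0, caabcbcb, Z)
  ε-move, top Z: go to s1, push XZ → (s1, caabcbcb, XZ)
  read c, top X: go to s1, push ε → (s1, aabcbcb, Z)
  read a, top Z: go to s2, push YXZ → (s2, abcbcb, YXZ)
  ε-move, top Y: go to s3, push XX → (s3, abcbcb, XXXZ)
No transition applies at (s3, abcbcb, XXXZ); input not fully consumed.

Reject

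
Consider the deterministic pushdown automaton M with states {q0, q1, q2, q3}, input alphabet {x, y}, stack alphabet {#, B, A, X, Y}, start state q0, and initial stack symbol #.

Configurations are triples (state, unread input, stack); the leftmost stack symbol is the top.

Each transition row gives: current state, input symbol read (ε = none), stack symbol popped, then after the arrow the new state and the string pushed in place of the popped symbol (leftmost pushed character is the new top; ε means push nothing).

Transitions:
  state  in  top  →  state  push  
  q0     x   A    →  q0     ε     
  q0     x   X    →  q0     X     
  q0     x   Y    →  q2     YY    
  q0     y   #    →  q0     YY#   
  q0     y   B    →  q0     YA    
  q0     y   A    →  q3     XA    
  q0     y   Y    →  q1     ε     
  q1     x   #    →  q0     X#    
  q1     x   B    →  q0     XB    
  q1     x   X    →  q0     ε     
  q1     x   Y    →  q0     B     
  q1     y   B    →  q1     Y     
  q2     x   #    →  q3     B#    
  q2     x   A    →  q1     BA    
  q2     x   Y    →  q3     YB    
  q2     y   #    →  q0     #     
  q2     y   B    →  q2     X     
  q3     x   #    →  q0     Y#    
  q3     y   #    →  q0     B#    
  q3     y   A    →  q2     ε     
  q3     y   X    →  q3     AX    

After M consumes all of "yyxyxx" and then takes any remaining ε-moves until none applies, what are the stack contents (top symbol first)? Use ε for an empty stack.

YBYA#

(q0, yyxyxx, #)
  read y, top #: go to q0, push YY# → (q0, yxyxx, YY#)
  read y, top Y: go to q1, push ε → (q1, xyxx, Y#)
  read x, top Y: go to q0, push B → (q0, yxx, B#)
  read y, top B: go to q0, push YA → (q0, xx, YA#)
  read x, top Y: go to q2, push YY → (q2, x, YYA#)
  read x, top Y: go to q3, push YB → (q3, ε, YBYA#)
All input consumed in state q3 with stack YBYA#.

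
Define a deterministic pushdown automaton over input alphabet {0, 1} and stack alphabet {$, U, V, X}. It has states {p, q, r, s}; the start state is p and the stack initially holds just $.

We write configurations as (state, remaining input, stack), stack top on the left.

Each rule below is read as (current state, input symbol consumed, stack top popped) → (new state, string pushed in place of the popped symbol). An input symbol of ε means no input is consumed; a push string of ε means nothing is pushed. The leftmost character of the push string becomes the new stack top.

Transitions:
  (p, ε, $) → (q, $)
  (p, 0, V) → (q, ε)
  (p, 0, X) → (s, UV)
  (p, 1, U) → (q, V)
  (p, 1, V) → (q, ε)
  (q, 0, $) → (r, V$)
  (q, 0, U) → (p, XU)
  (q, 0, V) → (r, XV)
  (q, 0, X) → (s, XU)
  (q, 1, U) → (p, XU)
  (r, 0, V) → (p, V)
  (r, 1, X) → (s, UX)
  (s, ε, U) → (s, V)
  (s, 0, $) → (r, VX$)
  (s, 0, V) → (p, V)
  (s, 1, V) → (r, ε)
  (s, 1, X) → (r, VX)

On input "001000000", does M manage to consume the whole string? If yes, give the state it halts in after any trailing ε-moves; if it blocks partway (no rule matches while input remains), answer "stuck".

(p, 001000000, $)
  ε-move, top $: go to q, push $ → (q, 001000000, $)
  read 0, top $: go to r, push V$ → (r, 01000000, V$)
  read 0, top V: go to p, push V → (p, 1000000, V$)
  read 1, top V: go to q, push ε → (q, 000000, $)
  read 0, top $: go to r, push V$ → (r, 00000, V$)
  read 0, top V: go to p, push V → (p, 0000, V$)
  read 0, top V: go to q, push ε → (q, 000, $)
  read 0, top $: go to r, push V$ → (r, 00, V$)
  read 0, top V: go to p, push V → (p, 0, V$)
  read 0, top V: go to q, push ε → (q, ε, $)
All input consumed; M is in state q.

q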